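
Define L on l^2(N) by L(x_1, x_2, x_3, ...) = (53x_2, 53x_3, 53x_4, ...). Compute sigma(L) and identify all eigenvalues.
sigma(L) = closed disk {z in C : |z| ≤ 53}; sigma_p(L) = open disk {z in C : |z| < 53}

Note L = 53·V where V is the unit left shift (V x)_k = x_{k+1}; so sigma(L) = 53·sigma(V) and ||L|| = 53||V||. ||L x||^2 = 2809sum_{k≥2} |x_k|^2 ≤ 2809||x||^2, with equality on {x : x_1 = 0}, so ||L|| = 53. For any lambda with |lambda| < 53, set r = lambda/53 (|r| < 1); the vector x = (1, r, r^2, ...) is in l^2 and satisfies L x = 53(r, r^2, ...) = lambda x, so lambda is an eigenvalue. On the boundary |lambda| = 53 the geometric series diverges, so no l^2 eigenvector exists, but these lambda lie in the approximate point spectrum. Hence sigma(L) is the closed disk of radius 53 and sigma_p(L) is the open disk.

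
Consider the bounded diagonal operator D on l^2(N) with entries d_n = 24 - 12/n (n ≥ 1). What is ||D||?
||D|| = 24

For a diagonal operator on l^2 with entries d_n, ||D|| = sup_n |d_n|. Here d_1 = 12, d_2 = 18, ..., and d_n = 24 - 12/n increases monotonically toward 24. All terms lie in [12, 24), so |d_n| = d_n and the supremum is the limit 24, which is not attained by any individual d_n. Hence ||D|| = 24.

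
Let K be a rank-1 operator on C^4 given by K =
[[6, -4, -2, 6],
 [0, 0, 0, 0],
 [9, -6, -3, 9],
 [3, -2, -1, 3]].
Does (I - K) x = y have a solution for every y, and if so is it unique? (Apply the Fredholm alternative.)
(I - K) is invertible (det(I - K) = -5 ≠ 0), so for every y in C^4 the equation (I - K) x = y has a unique solution.

K has rank 1, so it is an outer product K = u v^T: every row of K is a multiple of one row vector. Reading off the entries, u = (2, 0, 3, 1) and v = (3, -2, -1, 3) (row i of K equals u_i·v^T). A rank-one matrix u v^T satisfies K u = u (v·u) and kills the (3)-dimensional subspace v^⊥, so its characteristic polynomial is lambda^3 (lambda - v·u) with v·u = tr K = 6. Hence the eigenvalues of I - K are 1 (multiplicity 3) and 1 - (6) = -5, so det(I - K) = -5. (Direct check: I - K =
[[-5, 4, 2, -6],
 [0, 1, 0, 0],
 [-9, 6, 4, -9],
 [-3, 2, 1, -2]]
has determinant -5.) The finite-dimensional Fredholm alternative says: either (I - K) is invertible, or ker(I - K) ≠ {0} and then range(I - K) = ker((I - K)^*)^⊥, with dim ker(I - K) = dim ker((I - K)^*). Since det(I - K) ≠ 0, 1 is not an eigenvalue of K and ker(I - K) = {0}, so we are in the first case: for every y there is a unique x = (I - K)^(-1) y. Explicitly, by the Sherman–Morrison formula, (I - u v^T)^(-1) = I + u v^T/(1 - v·u), i.e. (I - K)^(-1) = I + K/(-5).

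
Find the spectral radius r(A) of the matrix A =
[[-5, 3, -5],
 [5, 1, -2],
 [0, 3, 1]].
r(A) ≈ 7.5642

The eigenvalues of A are the roots of its characteristic polynomial. With M = A (coefficients from the trace, the sum of principal 2x2 minors, and det A):
  p(λ) = det(λ I - M) = λ^3 + 3λ^2 - 18λ + 125.
No integer candidate from the rational root theorem (±divisors of 125) is a root, so the roots are irrational. The cubic discriminant is Δ = -530631 < 0, so there is one real root and a complex-conjugate pair. p(-8) = -51 and p(-7) = 55 have opposite signs, so a root lies in (-8, -7); Newton's method refines it to λ ≈ -7.5642. Dividing out (λ - (-7.5642)) leaves approximately λ^2 - 4.5642λ + 16.5251. For λ^2 - 4.5642λ + 16.5251 the discriminant is -45.2681. It is negative, so the remaining roots are the complex-conjugate pair λ ≈ 2.2821 ± 3.3641i. Their product equals the constant term, so |λ|^2 ≈ 16.5251 and |λ| ≈ 4.0651.
Thus the eigenvalues (to 4 decimals) are -7.5642 (modulus 7.5642); 2.2821 ± 3.3641i (modulus 4.0651). The spectral radius is the largest modulus: r(A) ≈ 7.5642. (Cross-check: r(A) ≤ ||A||_2 ≈ 7.9713; equality holds whenever A is normal, though it can also hold for some non-normal A.)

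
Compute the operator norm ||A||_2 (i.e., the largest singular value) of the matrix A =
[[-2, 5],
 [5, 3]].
||A||_2 = sqrt((63 + sqrt(125))/2) ≈ 6.0902 (= sqrt(largest eigenvalue of A^T A))

||A||_2 = sigma_max(A) = sqrt(lambda_max(A^T A)). Form the symmetric matrix M = A^T A =
[[29, 5],
 [5, 34]].
Its characteristic polynomial (trace, determinant of M give the coefficients) is
  p(λ) = det(λ I - M) = λ^2 - 63λ + 961.
For λ^2 - 63λ + 961 the discriminant is 125. It is nonnegative but not a perfect square, so the roots are real and irrational: λ = (63 ± sqrt(125))/2 ≈ 37.0902, 25.9098.
So the eigenvalues of A^T A are ≈ 25.9098, 37.0902 (all ≥ 0, as they must be for A^T A). The largest is λ_max = (63 + sqrt(125))/2 ≈ 37.0902, hence ||A||_2 = sqrt(λ_max) = sqrt((63 + sqrt(125))/2) ≈ 6.0902.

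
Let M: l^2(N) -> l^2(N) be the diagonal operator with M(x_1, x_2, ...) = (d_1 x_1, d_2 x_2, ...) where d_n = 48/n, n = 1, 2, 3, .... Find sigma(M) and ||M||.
sigma(M) = {48/n : n ≥ 1} ∪ {0}; ||M|| = 48

A bounded diagonal operator on l^2 with diagonal entries d_n has spectrum equal to the closure of {d_n : n ≥ 1}: every d_n is an eigenvalue (with eigenvector e_n), so {d_n} ⊂ sigma(M); the spectrum is closed, so its closure is too; and for lambda not in the closure, (M - lambda I) has bounded inverse (the diagonal entries 1/(d_n - lambda) are bounded). For our sequence d_n = 48/n, n = 1, 2, 3, ...:
  - {d_n} = {48/n : n ≥ 1}; the only limit point is 0
  - closure = {48/n : n ≥ 1} ∪ {0}
For the norm: a diagonal operator has ||M|| = sup_n |d_n|. Here d_n = 48/n is positive and decreasing, so sup_n |d_n| = d_1 = 48. So ||M|| = 48.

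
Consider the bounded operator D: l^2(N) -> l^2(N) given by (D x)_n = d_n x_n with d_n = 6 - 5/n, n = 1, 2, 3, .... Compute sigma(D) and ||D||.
sigma(D) = {6 - 5/n : n ≥ 1} ∪ {6}; ||D|| = 6

A bounded diagonal operator on l^2 with diagonal entries d_n has spectrum equal to the closure of {d_n : n ≥ 1}: every d_n is an eigenvalue (with eigenvector e_n), so {d_n} ⊂ sigma(D); the spectrum is closed, so its closure is too; and for lambda not in the closure, (D - lambda I) has bounded inverse (the diagonal entries 1/(d_n - lambda) are bounded). For our sequence d_n = 6 - 5/n, n = 1, 2, 3, ...:
  - {d_n} = {6 - 5/n : n ≥ 1}; the only limit point is 6
  - closure = {6 - 5/n : n ≥ 1} ∪ {6}
For the norm: a diagonal operator has ||D|| = sup_n |d_n|. Here d_n = 6 - 5/n increases monotonically from d_1 = 1 toward 6, with all terms in [1, 6); so sup_n |d_n| = 6 (the supremum is the limit, not attained). So ||D|| = 6.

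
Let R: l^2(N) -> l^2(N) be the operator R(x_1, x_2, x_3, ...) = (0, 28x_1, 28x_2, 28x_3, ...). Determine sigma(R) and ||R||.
sigma(R) = closed disk {z in C : |z| ≤ 28}; ||R|| = 28

Note R = 28·U where U is the unit right shift (U x)_k = x_{k-1} (with x_0 := 0); so ||R|| = 28||U|| and sigma(R) = 28·sigma(U). ||R x||^2 = sum_{k≥1} |28x_k|^2 = 784||x||^2, so ||R|| = 28 and sigma(R) ⊂ {|z| ≤ 28}. For any |lambda| < 28, the equation (R - lambda I) x = 0 forces x_1 = 0, then 28x_k = lambda x_{k+1} ⇒ x = 0, so R has no eigenvalues. But (R - lambda I) is not surjective for |lambda| < 28: solving (R - lambda I) x = e_1 would require x_n proportional to (lambda/28)^(-n), which is not in l^2. So every |lambda| < 28 lies in the residual spectrum. The boundary |lambda| = 28 is in the approximate point spectrum (the spectrum is closed). Hence sigma(R) is the closed disk of radius 28.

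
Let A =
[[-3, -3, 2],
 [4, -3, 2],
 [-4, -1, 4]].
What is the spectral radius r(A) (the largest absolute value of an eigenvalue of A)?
r(A) ≈ 4.7633

The eigenvalues of A are the roots of its characteristic polynomial. With M = A (coefficients from the trace, the sum of principal 2x2 minors, and det A):
  p(λ) = det(λ I - M) = λ^3 + 2λ^2 + 7λ - 70.
No integer candidate from the rational root theorem (±divisors of 70) is a root, so the roots are irrational. The cubic discriminant is Δ = -148876 < 0, so there is one real root and a complex-conjugate pair. p(3) = -4 and p(4) = 54 have opposite signs, so a root lies in (3, 4); Newton's method refines it to λ ≈ 3.0852. Dividing out (λ - (3.0852)) leaves approximately λ^2 + 5.0852λ + 22.6889. For λ^2 + 5.0852λ + 22.6889 the discriminant is -64.8963. It is negative, so the remaining roots are the complex-conjugate pair λ ≈ -2.5426 ± 4.0279i. Their product equals the constant term, so |λ|^2 ≈ 22.6889 and |λ| ≈ 4.7633.
Thus the eigenvalues (to 4 decimals) are 3.0852 (modulus 3.0852); -2.5426 ± 4.0279i (modulus 4.7633). The spectral radius is the largest modulus: r(A) ≈ 4.7633. (Cross-check: r(A) ≤ ||A||_2 ≈ 7.186; equality holds whenever A is normal, though it can also hold for some non-normal A.)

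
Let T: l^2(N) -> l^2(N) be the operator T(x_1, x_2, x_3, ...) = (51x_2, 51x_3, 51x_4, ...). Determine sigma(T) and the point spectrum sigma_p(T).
sigma(T) = closed disk {z in C : |z| ≤ 51}; sigma_p(T) = open disk {z in C : |z| < 51}

Note T = 51·V where V is the unit left shift (V x)_k = x_{k+1}; so sigma(T) = 51·sigma(V) and ||T|| = 51||V||. ||T x||^2 = 2601sum_{k≥2} |x_k|^2 ≤ 2601||x||^2, with equality on {x : x_1 = 0}, so ||T|| = 51. For any lambda with |lambda| < 51, set r = lambda/51 (|r| < 1); the vector x = (1, r, r^2, ...) is in l^2 and satisfies T x = 51(r, r^2, ...) = lambda x, so lambda is an eigenvalue. On the boundary |lambda| = 51 the geometric series diverges, so no l^2 eigenvector exists, but these lambda lie in the approximate point spectrum. Hence sigma(T) is the closed disk of radius 51 and sigma_p(T) is the open disk.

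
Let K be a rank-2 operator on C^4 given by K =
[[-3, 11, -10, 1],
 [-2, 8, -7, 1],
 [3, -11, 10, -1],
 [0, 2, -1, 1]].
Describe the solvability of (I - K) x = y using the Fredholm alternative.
(I - K) is invertible (det(I - K) = -2 ≠ 0), so for every y in C^4 the equation (I - K) x = y has a unique solution.

K has rank 2 and factors as K = U V^T = u1 v1^T + u2 v2^T with u1 = (-1, -1, 1, -1), v1 = (0, -2, 1, -1), u2 = (-3, -2, 3, 0), v2 = (1, -3, 3, 0) (multiplying out reproduces the displayed K). The nonzero eigenvalues of U V^T coincide with those of the 2 x 2 matrix G = V^T U = [[v1·u1, v1·u2], [v2·u1, v2·u2]] = [[4, 7], [5, 12]], and by the Sylvester determinant identity det(I_4 - U V^T) = det(I_2 - V^T U) = det([[-3, -7], [-5, -11]]) = (-3)(-11) - (-7)(-5) = -2. (Direct check: I - K =
[[4, -11, 10, -1],
 [2, -7, 7, -1],
 [-3, 11, -9, 1],
 [0, -2, 1, 0]]
has determinant -2.) The finite-dimensional Fredholm alternative says: either (I - K) is invertible, or ker(I - K) ≠ {0} and then range(I - K) = ker((I - K)^*)^⊥, with dim ker(I - K) = dim ker((I - K)^*). Since det(I - K) ≠ 0, 1 is not an eigenvalue of K and ker(I - K) = {0}, so we are in the first case: for every y there is a unique x = (I - K)^(-1) y. (Explicitly, by the Woodbury identity, (I - U V^T)^(-1) = I + U (I_2 - G)^(-1) V^T.)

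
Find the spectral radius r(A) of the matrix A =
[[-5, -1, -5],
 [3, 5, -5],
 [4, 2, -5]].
r(A) ≈ 6.3543

The eigenvalues of A are the roots of its characteristic polynomial. With M = A (coefficients from the trace, the sum of principal 2x2 minors, and det A):
  p(λ) = det(λ I - M) = λ^3 + 5λ^2 + 8λ - 150.
No integer candidate from the rational root theorem (±divisors of 150) is a root, so the roots are irrational. The cubic discriminant is Δ = -640948 < 0, so there is one real root and a complex-conjugate pair. p(3) = -54 and p(4) = 26 have opposite signs, so a root lies in (3, 4); Newton's method refines it to λ ≈ 3.715. Dividing out (λ - (3.715)) leaves approximately λ^2 + 8.715λ + 40.3766. For λ^2 + 8.715λ + 40.3766 the discriminant is -85.5545. It is negative, so the remaining roots are the complex-conjugate pair λ ≈ -4.3575 ± 4.6248i. Their product equals the constant term, so |λ|^2 ≈ 40.3766 and |λ| ≈ 6.3543.
Thus the eigenvalues (to 4 decimals) are 3.715 (modulus 3.715); -4.3575 ± 4.6248i (modulus 6.3543). The spectral radius is the largest modulus: r(A) ≈ 6.3543. (Cross-check: r(A) ≤ ||A||_2 ≈ 10.0095; equality holds whenever A is normal, though it can also hold for some non-normal A.)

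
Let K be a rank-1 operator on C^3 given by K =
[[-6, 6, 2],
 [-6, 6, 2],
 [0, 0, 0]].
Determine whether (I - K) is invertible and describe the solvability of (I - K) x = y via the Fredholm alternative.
(I - K) is invertible (det(I - K) = 1 ≠ 0), so for every y in C^3 the equation (I - K) x = y has a unique solution.

K has rank 1, so it is an outer product K = u v^T: every row of K is a multiple of one row vector. Reading off the entries, u = (-2, -2, 0) and v = (3, -3, -1) (row i of K equals u_i·v^T). A rank-one matrix u v^T satisfies K u = u (v·u) and kills the (2)-dimensional subspace v^⊥, so its characteristic polynomial is lambda^2 (lambda - v·u) with v·u = tr K = 0. Hence the eigenvalues of I - K are 1 (multiplicity 2) and 1 - (0) = 1, so det(I - K) = 1. (Direct check: I - K =
[[7, -6, -2],
 [6, -5, -2],
 [0, 0, 1]]
has determinant 1.) The finite-dimensional Fredholm alternative says: either (I - K) is invertible, or ker(I - K) ≠ {0} and then range(I - K) = ker((I - K)^*)^⊥, with dim ker(I - K) = dim ker((I - K)^*). Since det(I - K) ≠ 0, 1 is not an eigenvalue of K and ker(I - K) = {0}, so we are in the first case: for every y there is a unique x = (I - K)^(-1) y. Explicitly, by the Sherman–Morrison formula, (I - u v^T)^(-1) = I + u v^T/(1 - v·u), i.e. (I - K)^(-1) = I + K.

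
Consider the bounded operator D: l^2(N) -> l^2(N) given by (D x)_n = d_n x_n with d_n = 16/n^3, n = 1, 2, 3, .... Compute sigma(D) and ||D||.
sigma(D) = {16/n^3 : n ≥ 1} ∪ {0}; ||D|| = 16

A bounded diagonal operator on l^2 with diagonal entries d_n has spectrum equal to the closure of {d_n : n ≥ 1}: every d_n is an eigenvalue (with eigenvector e_n), so {d_n} ⊂ sigma(D); the spectrum is closed, so its closure is too; and for lambda not in the closure, (D - lambda I) has bounded inverse (the diagonal entries 1/(d_n - lambda) are bounded). For our sequence d_n = 16/n^3, n = 1, 2, 3, ...:
  - {d_n} = {16/n^3 : n ≥ 1}; the only limit point is 0
  - closure = {16/n^3 : n ≥ 1} ∪ {0}
For the norm: a diagonal operator has ||D|| = sup_n |d_n|. Here d_n = 16/n^3 is positive and decreasing, so sup_n |d_n| = d_1 = 16. So ||D|| = 16.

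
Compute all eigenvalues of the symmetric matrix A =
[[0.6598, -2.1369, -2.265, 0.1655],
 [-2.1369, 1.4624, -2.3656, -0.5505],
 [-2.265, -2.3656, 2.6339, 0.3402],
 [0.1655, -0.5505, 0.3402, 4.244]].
sigma(A) ≈ {-3, 3, 4, 5}

A is real symmetric, so its spectrum consists of real eigenvalues. Expanding the characteristic polynomial of the displayed matrix gives
  det(λ I - A) = p(λ) = λ^4 + (-9)λ^3 + (11)λ^2 + (81)λ + (-180.0035).
Solving p(λ) = 0 yields eigenvalues ≈ -3, 3, 4, 5. (A is shown rounded to 4 decimals, so these recover the underlying integer eigenvalues to within that precision.)
Verification: the trace of A = 9 equals the sum of eigenvalues 9, and det(A) ≈ -180.0035 matches the eigenvalue product -180.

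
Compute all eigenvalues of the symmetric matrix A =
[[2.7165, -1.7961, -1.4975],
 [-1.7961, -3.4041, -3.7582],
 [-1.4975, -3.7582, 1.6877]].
sigma(A) ≈ {-6, 3, 4}

A is real symmetric, so its spectrum consists of real eigenvalues. Expanding the characteristic polynomial of the displayed matrix gives
  det(λ I - A) = p(λ) = λ^3 + (-1)λ^2 + (-30)λ + (72.0019).
Solving p(λ) = 0 yields eigenvalues ≈ -6, 3, 4. (A is shown rounded to 4 decimals, so these recover the underlying integer eigenvalues to within that precision.)
Verification: the trace of A = 1 equals the sum of eigenvalues 1, and det(A) ≈ -72.0019 matches the eigenvalue product -72.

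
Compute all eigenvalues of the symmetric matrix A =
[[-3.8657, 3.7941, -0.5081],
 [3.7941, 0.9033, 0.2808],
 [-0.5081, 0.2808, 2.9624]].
sigma(A) ≈ {-6, 3} (3 with multiplicity 2)

A is real symmetric, so its spectrum consists of real eigenvalues. Expanding the characteristic polynomial of the displayed matrix gives
  det(λ I - A) = p(λ) = λ^3 + (0)λ^2 + (-27)λ + (54).
Solving p(λ) = 0 yields eigenvalues ≈ -6, 3, 3. (A is shown rounded to 4 decimals, so these recover the underlying integer eigenvalues to within that precision.)
Verification: the trace of A = 0 equals the sum of eigenvalues 0, and det(A) ≈ -53.9997 matches the eigenvalue product -54.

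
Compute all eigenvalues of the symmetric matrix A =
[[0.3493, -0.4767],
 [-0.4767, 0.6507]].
sigma(A) ≈ {0, 1}

A is real symmetric, so its spectrum consists of real eigenvalues. Expanding the characteristic polynomial of the displayed matrix gives
  det(λ I - A) = p(λ) = λ^2 + (-1)λ + (0).
Solving p(λ) = 0 yields eigenvalues ≈ 0, 1. (A is shown rounded to 4 decimals, so these recover the underlying integer eigenvalues to within that precision.)
Verification: the trace of A = 1 equals the sum of eigenvalues 1, and det(A) ≈ 0.0000 matches the eigenvalue product 0.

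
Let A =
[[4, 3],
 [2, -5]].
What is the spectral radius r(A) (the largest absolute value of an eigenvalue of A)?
r(A) = (1 + sqrt(105))/2 ≈ 5.6235

The eigenvalues of A are the roots of its characteristic polynomial. With M = A (coefficients from the trace and determinant):
  p(λ) = det(λ I - M) = λ^2 + λ - 26.
For λ^2 + λ - 26 the discriminant is 105. It is nonnegative but not a perfect square, so the roots are real and irrational: λ = (-1 ± sqrt(105))/2 ≈ 4.6235, -5.6235.
Thus the eigenvalues (to 4 decimals) are 4.6235 (modulus 4.6235); -5.6235 (modulus 5.6235). The spectral radius is the largest modulus: r(A) = (1 + sqrt(105))/2 ≈ 5.6235. (Cross-check: r(A) ≤ ||A||_2 ≈ 5.8549; equality holds whenever A is normal, though it can also hold for some non-normal A.)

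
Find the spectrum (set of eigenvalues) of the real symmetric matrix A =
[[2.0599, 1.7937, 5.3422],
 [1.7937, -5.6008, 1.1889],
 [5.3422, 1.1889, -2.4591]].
sigma(A) ≈ {-6, 6} (-6 with multiplicity 2)

A is real symmetric, so its spectrum consists of real eigenvalues. Expanding the characteristic polynomial of the displayed matrix gives
  det(λ I - A) = p(λ) = λ^3 + (6)λ^2 + (-36)λ + (-215.9976).
Solving p(λ) = 0 yields eigenvalues ≈ -6, -6, 6. (A is shown rounded to 4 decimals, so these recover the underlying integer eigenvalues to within that precision.)
Verification: the trace of A = -6 equals the sum of eigenvalues -6, and det(A) ≈ 215.9976 matches the eigenvalue product 216.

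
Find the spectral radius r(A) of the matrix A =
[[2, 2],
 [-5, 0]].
r(A) = sqrt(10) ≈ 3.1623

The eigenvalues of A are the roots of its characteristic polynomial. With M = A (coefficients from the trace and determinant):
  p(λ) = det(λ I - M) = λ^2 - 2λ + 10.
For λ^2 - 2λ + 10 the discriminant is -36. It is negative, so the roots are the complex-conjugate pair λ = 1 ± (sqrt(36)/2) i ≈ 1 ± 3i. For a conjugate pair the product of the roots equals the constant term, so |λ|^2 = 10 and |λ| = sqrt(10) ≈ 3.1623.
Thus the eigenvalues (to 4 decimals) are 1 ± 3i (modulus 3.1623). The spectral radius is the largest modulus: r(A) = sqrt(10) ≈ 3.1623. (Cross-check: r(A) ≤ ||A||_2 ≈ 5.4428; equality holds whenever A is normal, though it can also hold for some non-normal A.)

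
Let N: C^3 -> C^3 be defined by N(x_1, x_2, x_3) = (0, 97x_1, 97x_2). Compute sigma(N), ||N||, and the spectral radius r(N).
sigma(N) = {0}; ||N|| = 97; r(N) = 0. (N is nilpotent with N^3 = 0.)

On C^3, N is a strictly lower-triangular matrix with 97 on the subdiagonal and zeros elsewhere, so its characteristic polynomial is lambda^3 and every eigenvalue is 0: sigma(N) = {0}. For the operator norm, N e_i = 97e_{i+1} for i = 1, ..., 2 and N e_3 = 0, so the singular values of N are 97 (with multiplicity 2) and 0; hence ||N|| = 97. The spectral radius r(N) = max|lambda| = 0. Note ||N|| > r(N) — characteristic of non-normal nilpotent operators. Indeed N^3 = 0.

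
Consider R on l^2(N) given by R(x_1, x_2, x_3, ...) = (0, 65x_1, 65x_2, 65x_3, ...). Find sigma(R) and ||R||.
sigma(R) = closed disk {z in C : |z| ≤ 65}; ||R|| = 65

Note R = 65·U where U is the unit right shift (U x)_k = x_{k-1} (with x_0 := 0); so ||R|| = 65||U|| and sigma(R) = 65·sigma(U). ||R x||^2 = sum_{k≥1} |65x_k|^2 = 4225||x||^2, so ||R|| = 65 and sigma(R) ⊂ {|z| ≤ 65}. For any |lambda| < 65, the equation (R - lambda I) x = 0 forces x_1 = 0, then 65x_k = lambda x_{k+1} ⇒ x = 0, so R has no eigenvalues. But (R - lambda I) is not surjective for |lambda| < 65: solving (R - lambda I) x = e_1 would require x_n proportional to (lambda/65)^(-n), which is not in l^2. So every |lambda| < 65 lies in the residual spectrum. The boundary |lambda| = 65 is in the approximate point spectrum (the spectrum is closed). Hence sigma(R) is the closed disk of radius 65.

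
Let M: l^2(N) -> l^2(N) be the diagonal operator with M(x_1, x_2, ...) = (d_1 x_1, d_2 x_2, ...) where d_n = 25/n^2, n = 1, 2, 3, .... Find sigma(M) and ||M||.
sigma(M) = {25/n^2 : n ≥ 1} ∪ {0}; ||M|| = 25

A bounded diagonal operator on l^2 with diagonal entries d_n has spectrum equal to the closure of {d_n : n ≥ 1}: every d_n is an eigenvalue (with eigenvector e_n), so {d_n} ⊂ sigma(M); the spectrum is closed, so its closure is too; and for lambda not in the closure, (M - lambda I) has bounded inverse (the diagonal entries 1/(d_n - lambda) are bounded). For our sequence d_n = 25/n^2, n = 1, 2, 3, ...:
  - {d_n} = {25/n^2 : n ≥ 1}; the only limit point is 0
  - closure = {25/n^2 : n ≥ 1} ∪ {0}
For the norm: a diagonal operator has ||M|| = sup_n |d_n|. Here d_n = 25/n^2 is positive and decreasing, so sup_n |d_n| = d_1 = 25. So ||M|| = 25.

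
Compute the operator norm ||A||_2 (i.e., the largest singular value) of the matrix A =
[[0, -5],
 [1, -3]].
||A||_2 = sqrt((35 + sqrt(1125))/2) ≈ 5.8541 (= sqrt(largest eigenvalue of A^T A))

||A||_2 = sigma_max(A) = sqrt(lambda_max(A^T A)). Form the symmetric matrix M = A^T A =
[[1, -3],
 [-3, 34]].
Its characteristic polynomial (trace, determinant of M give the coefficients) is
  p(λ) = det(λ I - M) = λ^2 - 35λ + 25.
For λ^2 - 35λ + 25 the discriminant is 1125. It is nonnegative but not a perfect square, so the roots are real and irrational: λ = (35 ± sqrt(1125))/2 ≈ 34.2705, 0.7295.
So the eigenvalues of A^T A are ≈ 0.7295, 34.2705 (all ≥ 0, as they must be for A^T A). The largest is λ_max = (35 + sqrt(1125))/2 ≈ 34.2705, hence ||A||_2 = sqrt(λ_max) = sqrt((35 + sqrt(1125))/2) ≈ 5.8541.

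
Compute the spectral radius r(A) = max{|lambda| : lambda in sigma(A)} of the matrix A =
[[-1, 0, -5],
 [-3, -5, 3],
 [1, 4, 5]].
r(A) ≈ 6.1325

The eigenvalues of A are the roots of its characteristic polynomial. With M = A (coefficients from the trace, the sum of principal 2x2 minors, and det A):
  p(λ) = det(λ I - M) = λ^3 + λ^2 - 32λ - 72.
No integer candidate from the rational root theorem (±divisors of 72) is a root, so the roots are irrational. The cubic discriminant is Δ = 33888 > 0, so there are three distinct real roots. p(-5) = -12 and p(-4) = 8 have opposite signs, so a root lies in (-5, -4); Newton's method refines it to λ ≈ -4.555. p(-3) = 6 and p(-2) = -12 have opposite signs, so a root lies in (-3, -2); Newton's method refines it to λ ≈ -2.5775. p(6) = -12 and p(7) = 96 have opposite signs, so a root lies in (6, 7); Newton's method refines it to λ ≈ 6.1325. Check (Vieta): the three roots sum to -1, matching tr M = -1.
Thus the eigenvalues (to 4 decimals) are -4.555 (modulus 4.555); -2.5775 (modulus 2.5775); 6.1325 (modulus 6.1325). The spectral radius is the largest modulus: r(A) ≈ 6.1325. (Cross-check: r(A) ≤ ||A||_2 ≈ 7.8254; equality holds whenever A is normal, though it can also hold for some non-normal A.)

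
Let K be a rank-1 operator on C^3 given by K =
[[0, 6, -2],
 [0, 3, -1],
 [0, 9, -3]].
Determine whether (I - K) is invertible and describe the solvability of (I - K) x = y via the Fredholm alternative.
(I - K) is invertible (det(I - K) = 1 ≠ 0), so for every y in C^3 the equation (I - K) x = y has a unique solution.

K has rank 1, so it is an outer product K = u v^T: every row of K is a multiple of one row vector. Reading off the entries, u = (2, 1, 3) and v = (0, 3, -1) (row i of K equals u_i·v^T). A rank-one matrix u v^T satisfies K u = u (v·u) and kills the (2)-dimensional subspace v^⊥, so its characteristic polynomial is lambda^2 (lambda - v·u) with v·u = tr K = 0. Hence the eigenvalues of I - K are 1 (multiplicity 2) and 1 - (0) = 1, so det(I - K) = 1. (Direct check: I - K =
[[1, -6, 2],
 [0, -2, 1],
 [0, -9, 4]]
has determinant 1.) The finite-dimensional Fredholm alternative says: either (I - K) is invertible, or ker(I - K) ≠ {0} and then range(I - K) = ker((I - K)^*)^⊥, with dim ker(I - K) = dim ker((I - K)^*). Since det(I - K) ≠ 0, 1 is not an eigenvalue of K and ker(I - K) = {0}, so we are in the first case: for every y there is a unique x = (I - K)^(-1) y. Explicitly, by the Sherman–Morrison formula, (I - u v^T)^(-1) = I + u v^T/(1 - v·u), i.e. (I - K)^(-1) = I + K.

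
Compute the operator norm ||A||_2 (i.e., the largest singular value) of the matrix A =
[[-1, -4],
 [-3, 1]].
||A||_2 = sqrt((27 + sqrt(53))/2) ≈ 4.1401 (= sqrt(largest eigenvalue of A^T A))

||A||_2 = sigma_max(A) = sqrt(lambda_max(A^T A)). Form the symmetric matrix M = A^T A =
[[10, 1],
 [1, 17]].
Its characteristic polynomial (trace, determinant of M give the coefficients) is
  p(λ) = det(λ I - M) = λ^2 - 27λ + 169.
For λ^2 - 27λ + 169 the discriminant is 53. It is nonnegative but not a perfect square, so the roots are real and irrational: λ = (27 ± sqrt(53))/2 ≈ 17.1401, 9.8599.
So the eigenvalues of A^T A are ≈ 9.8599, 17.1401 (all ≥ 0, as they must be for A^T A). The largest is λ_max = (27 + sqrt(53))/2 ≈ 17.1401, hence ||A||_2 = sqrt(λ_max) = sqrt((27 + sqrt(53))/2) ≈ 4.1401.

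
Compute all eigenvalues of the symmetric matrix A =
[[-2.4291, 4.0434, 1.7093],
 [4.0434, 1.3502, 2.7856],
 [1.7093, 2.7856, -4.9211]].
sigma(A) ≈ {-6, -5, 5}

A is real symmetric, so its spectrum consists of real eigenvalues. Expanding the characteristic polynomial of the displayed matrix gives
  det(λ I - A) = p(λ) = λ^3 + (6)λ^2 + (-25)λ + (-150.0041).
Solving p(λ) = 0 yields eigenvalues ≈ -6, -5, 5. (A is shown rounded to 4 decimals, so these recover the underlying integer eigenvalues to within that precision.)
Verification: the trace of A = -6 equals the sum of eigenvalues -6, and det(A) ≈ 150.0041 matches the eigenvalue product 150.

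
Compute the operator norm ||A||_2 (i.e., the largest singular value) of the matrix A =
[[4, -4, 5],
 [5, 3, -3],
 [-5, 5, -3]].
||A||_2 ≈ 10.6424 (= sqrt(largest eigenvalue of A^T A))

||A||_2 = sigma_max(A) = sqrt(lambda_max(A^T A)). Form the symmetric matrix M = A^T A =
[[66, -26, 20],
 [-26, 50, -44],
 [20, -44, 43]].
Its characteristic polynomial (trace, sum of principal 2x2 minors, determinant of M give the coefficients) is
  p(λ) = det(λ I - M) = λ^3 - 159λ^2 + 5276λ - 10816.
No integer candidate from the rational root theorem (±divisors of 10816) is a root, so the roots are irrational. The cubic discriminant is Δ = 102526344976 > 0, so there are three distinct real roots. p(2) = -892 and p(3) = 3608 have opposite signs, so a root lies in (2, 3); Newton's method refines it to λ ≈ 2.193. p(43) = 1568 and p(44) = -1312 have opposite signs, so a root lies in (43, 44); Newton's method refines it to λ ≈ 43.5469. p(113) = -2002 and p(114) = 5828 have opposite signs, so a root lies in (113, 114); Newton's method refines it to λ ≈ 113.2601. Check (Vieta): the three roots sum to 159, matching tr M = 159.
So the eigenvalues of A^T A are ≈ 2.193, 43.5469, 113.2601 (all ≥ 0, as they must be for A^T A). The largest is λ_max ≈ 113.2601, hence ||A||_2 = sqrt(λ_max) ≈ 10.6424.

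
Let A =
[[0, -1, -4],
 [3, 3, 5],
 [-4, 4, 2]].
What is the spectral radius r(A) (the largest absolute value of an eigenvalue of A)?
r(A) ≈ 7.3742

The eigenvalues of A are the roots of its characteristic polynomial. With M = A (coefficients from the trace, the sum of principal 2x2 minors, and det A):
  p(λ) = det(λ I - M) = λ^3 - 5λ^2 - 27λ + 70.
No integer candidate from the rational root theorem (±divisors of 70) is a root, so the roots are irrational. The cubic discriminant is Δ = 169757 > 0, so there are three distinct real roots. p(-5) = -45 and p(-4) = 34 have opposite signs, so a root lies in (-5, -4); Newton's method refines it to λ ≈ -4.4889. p(2) = 4 and p(3) = -29 have opposite signs, so a root lies in (2, 3); Newton's method refines it to λ ≈ 2.1147. p(7) = -21 and p(8) = 46 have opposite signs, so a root lies in (7, 8); Newton's method refines it to λ ≈ 7.3742. Check (Vieta): the three roots sum to 5, matching tr M = 5.
Thus the eigenvalues (to 4 decimals) are -4.4889 (modulus 4.4889); 2.1147 (modulus 2.1147); 7.3742 (modulus 7.3742). The spectral radius is the largest modulus: r(A) ≈ 7.3742. (Cross-check: r(A) ≤ ||A||_2 ≈ 8.0123; equality holds whenever A is normal, though it can also hold for some non-normal A.)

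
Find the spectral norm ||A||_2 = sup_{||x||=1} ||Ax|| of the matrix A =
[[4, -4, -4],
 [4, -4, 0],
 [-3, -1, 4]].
||A||_2 ≈ 9.1162 (= sqrt(largest eigenvalue of A^T A))

||A||_2 = sigma_max(A) = sqrt(lambda_max(A^T A)). Form the symmetric matrix M = A^T A =
[[41, -29, -28],
 [-29, 33, 12],
 [-28, 12, 32]].
Its characteristic polynomial (trace, sum of principal 2x2 minors, determinant of M give the coefficients) is
  p(λ) = det(λ I - M) = λ^3 - 106λ^2 + 1952λ - 4096.
No integer candidate from the rational root theorem (±divisors of 4096) is a root, so the roots are irrational. The cubic discriminant is Δ = 8350339072 > 0, so there are three distinct real roots. p(2) = -608 and p(3) = 833 have opposite signs, so a root lies in (2, 3); Newton's method refines it to λ ≈ 2.4054. p(20) = 544 and p(21) = -589 have opposite signs, so a root lies in (20, 21); Newton's method refines it to λ ≈ 20.49. p(83) = -527 and p(84) = 4640 have opposite signs, so a root lies in (83, 84); Newton's method refines it to λ ≈ 83.1046. Check (Vieta): the three roots sum to 106, matching tr M = 106.
So the eigenvalues of A^T A are ≈ 2.4054, 20.49, 83.1046 (all ≥ 0, as they must be for A^T A). The largest is λ_max ≈ 83.1046, hence ||A||_2 = sqrt(λ_max) ≈ 9.1162.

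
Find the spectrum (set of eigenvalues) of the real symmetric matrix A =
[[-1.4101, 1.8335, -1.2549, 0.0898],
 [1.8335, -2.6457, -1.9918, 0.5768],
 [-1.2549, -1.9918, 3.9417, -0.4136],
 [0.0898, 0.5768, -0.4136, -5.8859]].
sigma(A) ≈ {-6, -4, -1, 5}

A is real symmetric, so its spectrum consists of real eigenvalues. Expanding the characteristic polynomial of the displayed matrix gives
  det(λ I - A) = p(λ) = λ^4 + (6)λ^3 + (-21)λ^2 + (-146)λ + (-119.9989).
Solving p(λ) = 0 yields eigenvalues ≈ -6, -4, -1, 5. (A is shown rounded to 4 decimals, so these recover the underlying integer eigenvalues to within that precision.)
Verification: the trace of A = -6 equals the sum of eigenvalues -6, and det(A) ≈ -119.9989 matches the eigenvalue product -120.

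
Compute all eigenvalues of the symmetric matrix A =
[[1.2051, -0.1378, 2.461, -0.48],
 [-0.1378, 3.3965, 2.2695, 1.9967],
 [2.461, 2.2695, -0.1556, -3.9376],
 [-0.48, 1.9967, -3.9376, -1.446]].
sigma(A) ≈ {-6, 0, 4, 5}

A is real symmetric, so its spectrum consists of real eigenvalues. Expanding the characteristic polynomial of the displayed matrix gives
  det(λ I - A) = p(λ) = λ^4 + (-3)λ^3 + (-34)λ^2 + (119.9984)λ + (0.0032).
Solving p(λ) = 0 yields eigenvalues ≈ -6, 0, 4, 5. (A is shown rounded to 4 decimals, so these recover the underlying integer eigenvalues to within that precision.)
Verification: the trace of A = 3 equals the sum of eigenvalues 3, and det(A) ≈ 0.0032 matches the eigenvalue product 0.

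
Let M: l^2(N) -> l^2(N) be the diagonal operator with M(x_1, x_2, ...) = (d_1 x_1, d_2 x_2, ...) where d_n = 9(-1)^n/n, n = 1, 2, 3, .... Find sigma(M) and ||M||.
sigma(M) = {9(-1)^n/n : n ≥ 1} ∪ {0}; ||M|| = 9

A bounded diagonal operator on l^2 with diagonal entries d_n has spectrum equal to the closure of {d_n : n ≥ 1}: every d_n is an eigenvalue (with eigenvector e_n), so {d_n} ⊂ sigma(M); the spectrum is closed, so its closure is too; and for lambda not in the closure, (M - lambda I) has bounded inverse (the diagonal entries 1/(d_n - lambda) are bounded). For our sequence d_n = 9(-1)^n/n, n = 1, 2, 3, ...:
  - {d_n} = {9(-1)^n/n : n ≥ 1}; the only limit point is 0
  - closure = {9(-1)^n/n : n ≥ 1} ∪ {0}
For the norm: a diagonal operator has ||M|| = sup_n |d_n|. Here |d_n| = 9/n is decreasing, so sup_n |d_n| = |d_1| = 9. So ||M|| = 9.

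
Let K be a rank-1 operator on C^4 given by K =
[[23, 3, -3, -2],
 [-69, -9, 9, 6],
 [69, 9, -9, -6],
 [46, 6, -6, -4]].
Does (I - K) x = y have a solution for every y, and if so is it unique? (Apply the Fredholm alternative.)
(I - K) is singular (det(I - K) = 0, i.e. 1 ∈ sigma(K)). (I - K) x = y is solvable iff y ⊥ ker((I - K)^*) = span{(23, 3, -3, -2)}, i.e. iff 23y_1 + 3y_2 - 3y_3 - 2y_4 = 0. When solvable, the solutions are x = y + c·(1, -3, 3, 2), c arbitrary (ker(I - K) = span{(1, -3, 3, 2)}, dimension 1).

K has rank 1, so it is an outer product K = u v^T: every row of K is a multiple of one row vector. Reading off the entries, u = (1, -3, 3, 2) and v = (23, 3, -3, -2) (row i of K equals u_i·v^T). A rank-one matrix u v^T satisfies K u = u (v·u) and kills the (3)-dimensional subspace v^⊥, so its characteristic polynomial is lambda^3 (lambda - v·u) with v·u = tr K = 1. Hence the eigenvalues of I - K are 1 (multiplicity 3) and 1 - (1) = 0, so det(I - K) = 0. (Direct check: I - K =
[[-22, -3, 3, 2],
 [69, 10, -9, -6],
 [-69, -9, 10, 6],
 [-46, -6, 6, 5]]
has determinant 0.) So 1 is an eigenvalue of K and (I - K) is not invertible. The finite-dimensional Fredholm alternative says: either (I - K) is invertible, or ker(I - K) ≠ {0} and then range(I - K) = ker((I - K)^*)^⊥, with dim ker(I - K) = dim ker((I - K)^*). We are in the second case, so we need both kernels. Kernel of I - K: (I - K) u = u - u (v·u) = u - u = 0, so ker(I - K) = span{u} = span{(1, -3, 3, 2)} (it is exactly 1-dimensional because rank(I - K) = 3). Kernel of the adjoint: K is real, so (I - K)^* = I - K^T = I - v u^T, and (I - v u^T) v = v - v (u·v) = 0; hence ker((I - K)^*) = span{v} = span{(23, 3, -3, -2)}. Therefore (I - K) x = y is solvable iff <y, v> = 0, i.e. iff 23y_1 + 3y_2 - 3y_3 - 2y_4 = 0. When this holds, K y = u (v·y) = 0, so (I - K) y = y and x = y is a particular solution; the full solution set is the line x = y + c·u = y + c·(1, -3, 3, 2), c ∈ C.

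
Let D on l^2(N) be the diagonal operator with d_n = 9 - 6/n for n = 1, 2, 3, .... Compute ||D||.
||D|| = 9

For a diagonal operator on l^2 with entries d_n, ||D|| = sup_n |d_n|. Here d_1 = 3, d_2 = 6, ..., and d_n = 9 - 6/n increases monotonically toward 9. All terms lie in [3, 9), so |d_n| = d_n and the supremum is the limit 9, which is not attained by any individual d_n. Hence ||D|| = 9.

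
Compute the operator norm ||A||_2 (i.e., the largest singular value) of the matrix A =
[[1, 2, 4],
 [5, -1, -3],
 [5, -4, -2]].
||A||_2 ≈ 8.8795 (= sqrt(largest eigenvalue of A^T A))

||A||_2 = sigma_max(A) = sqrt(lambda_max(A^T A)). Form the symmetric matrix M = A^T A =
[[51, -23, -21],
 [-23, 21, 19],
 [-21, 19, 29]].
Its characteristic polynomial (trace, sum of principal 2x2 minors, determinant of M give the coefficients) is
  p(λ) = det(λ I - M) = λ^3 - 101λ^2 + 1828λ - 6400.
No integer candidate from the rational root theorem (±divisors of 6400) is a root, so the roots are irrational. The cubic discriminant is Δ = 3441356176 > 0, so there are three distinct real roots. p(4) = -640 and p(5) = 340 have opposite signs, so a root lies in (4, 5); Newton's method refines it to λ ≈ 4.6323. p(17) = 400 and p(18) = -388 have opposite signs, so a root lies in (17, 18); Newton's method refines it to λ ≈ 17.523. p(78) = -3748 and p(79) = 710 have opposite signs, so a root lies in (78, 79); Newton's method refines it to λ ≈ 78.8447. Check (Vieta): the three roots sum to 101, matching tr M = 101.
So the eigenvalues of A^T A are ≈ 4.6323, 17.523, 78.8447 (all ≥ 0, as they must be for A^T A). The largest is λ_max ≈ 78.8447, hence ||A||_2 = sqrt(λ_max) ≈ 8.8795.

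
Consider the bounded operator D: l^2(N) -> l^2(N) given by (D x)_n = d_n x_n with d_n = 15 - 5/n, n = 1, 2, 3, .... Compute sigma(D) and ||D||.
sigma(D) = {15 - 5/n : n ≥ 1} ∪ {15}; ||D|| = 15

A bounded diagonal operator on l^2 with diagonal entries d_n has spectrum equal to the closure of {d_n : n ≥ 1}: every d_n is an eigenvalue (with eigenvector e_n), so {d_n} ⊂ sigma(D); the spectrum is closed, so its closure is too; and for lambda not in the closure, (D - lambda I) has bounded inverse (the diagonal entries 1/(d_n - lambda) are bounded). For our sequence d_n = 15 - 5/n, n = 1, 2, 3, ...:
  - {d_n} = {15 - 5/n : n ≥ 1}; the only limit point is 15
  - closure = {15 - 5/n : n ≥ 1} ∪ {15}
For the norm: a diagonal operator has ||D|| = sup_n |d_n|. Here d_n = 15 - 5/n increases monotonically from d_1 = 10 toward 15, with all terms in [10, 15); so sup_n |d_n| = 15 (the supremum is the limit, not attained). So ||D|| = 15.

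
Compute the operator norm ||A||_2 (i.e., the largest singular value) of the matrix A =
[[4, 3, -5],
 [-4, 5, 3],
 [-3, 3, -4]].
||A||_2 ≈ 8.1316 (= sqrt(largest eigenvalue of A^T A))

||A||_2 = sigma_max(A) = sqrt(lambda_max(A^T A)). Form the symmetric matrix M = A^T A =
[[41, -17, -20],
 [-17, 43, -12],
 [-20, -12, 50]].
Its characteristic polynomial (trace, sum of principal 2x2 minors, determinant of M give the coefficients) is
  p(λ) = det(λ I - M) = λ^3 - 134λ^2 + 5130λ - 42436.
No integer candidate from the rational root theorem (±divisors of 42436) is a root, so the roots are irrational. The cubic discriminant is Δ = 564162592 > 0, so there are three distinct real roots. p(11) = -889 and p(12) = 1556 have opposite signs, so a root lies in (11, 12); Newton's method refines it to λ ≈ 11.3543. p(56) = 236 and p(57) = -199 have opposite signs, so a root lies in (56, 57); Newton's method refines it to λ ≈ 56.5222. p(66) = -64 and p(67) = 511 have opposite signs, so a root lies in (66, 67); Newton's method refines it to λ ≈ 66.1236. Check (Vieta): the three roots sum to 134, matching tr M = 134.
So the eigenvalues of A^T A are ≈ 11.3543, 56.5222, 66.1236 (all ≥ 0, as they must be for A^T A). The largest is λ_max ≈ 66.1236, hence ||A||_2 = sqrt(λ_max) ≈ 8.1316.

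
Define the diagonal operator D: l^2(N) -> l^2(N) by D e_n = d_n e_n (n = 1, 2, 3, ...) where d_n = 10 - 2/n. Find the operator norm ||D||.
||D|| = 10

For a diagonal operator on l^2 with entries d_n, ||D|| = sup_n |d_n|. Here d_1 = 8, d_2 = 9, ..., and d_n = 10 - 2/n increases monotonically toward 10. All terms lie in [8, 10), so |d_n| = d_n and the supremum is the limit 10, which is not attained by any individual d_n. Hence ||D|| = 10.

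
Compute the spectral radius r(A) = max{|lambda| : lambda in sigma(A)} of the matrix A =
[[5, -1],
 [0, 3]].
r(A) = 5

The eigenvalues of A are the roots of its characteristic polynomial. With M = A (coefficients from the trace and determinant):
  p(λ) = det(λ I - M) = λ^2 - 8λ + 15.
For λ^2 - 8λ + 15 the discriminant is 4. It is a perfect square (2^2), so the roots are rational: λ = (8 ± 2)/2 = 5, 3.
Thus the eigenvalues (to 4 decimals) are 5 (modulus 5); 3 (modulus 3). The spectral radius is the largest modulus: r(A) = 5. (Cross-check: r(A) ≤ ||A||_2 ≈ 5.1492; equality holds whenever A is normal, though it can also hold for some non-normal A.)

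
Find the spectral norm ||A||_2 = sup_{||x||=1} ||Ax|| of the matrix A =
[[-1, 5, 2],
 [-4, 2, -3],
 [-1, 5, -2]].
||A||_2 ≈ 7.9828 (= sqrt(largest eigenvalue of A^T A))

||A||_2 = sigma_max(A) = sqrt(lambda_max(A^T A)). Form the symmetric matrix M = A^T A =
[[18, -18, 12],
 [-18, 54, -6],
 [12, -6, 17]].
Its characteristic polynomial (trace, sum of principal 2x2 minors, determinant of M give the coefficients) is
  p(λ) = det(λ I - M) = λ^3 - 89λ^2 + 1692λ - 5184.
No integer candidate from the rational root theorem (±divisors of 5184) is a root, so the roots are irrational. The cubic discriminant is Δ = 2008718352 > 0, so there are three distinct real roots. p(3) = -882 and p(4) = 224 have opposite signs, so a root lies in (3, 4); Newton's method refines it to λ ≈ 3.7856. p(21) = 360 and p(22) = -388 have opposite signs, so a root lies in (21, 22); Newton's method refines it to λ ≈ 21.4895. p(63) = -1782 and p(64) = 704 have opposite signs, so a root lies in (63, 64); Newton's method refines it to λ ≈ 63.725. Check (Vieta): the three roots sum to 89, matching tr M = 89.
So the eigenvalues of A^T A are ≈ 3.7856, 21.4895, 63.725 (all ≥ 0, as they must be for A^T A). The largest is λ_max ≈ 63.725, hence ||A||_2 = sqrt(λ_max) ≈ 7.9828.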